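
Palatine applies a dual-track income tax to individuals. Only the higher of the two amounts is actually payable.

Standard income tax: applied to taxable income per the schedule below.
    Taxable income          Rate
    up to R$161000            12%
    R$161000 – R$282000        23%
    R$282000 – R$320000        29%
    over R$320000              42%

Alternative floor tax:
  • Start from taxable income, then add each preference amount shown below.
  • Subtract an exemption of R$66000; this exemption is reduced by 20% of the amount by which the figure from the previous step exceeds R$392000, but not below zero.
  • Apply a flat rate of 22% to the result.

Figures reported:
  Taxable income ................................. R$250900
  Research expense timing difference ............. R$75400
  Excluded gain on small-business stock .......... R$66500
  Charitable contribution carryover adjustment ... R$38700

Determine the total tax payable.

Standard income tax:
  R$161000 × 12% = R$19320
  R$89900 × 23% = R$20677
  → R$39997

Alternative floor tax:
  Adjusted income: R$250900 + R$75400 + R$66500 + R$38700 = R$431500
  Exemption: R$66000 − 20% × (R$431500 − R$392000) = R$66000 − R$7900 = R$58100
  Base: R$431500 − R$58100 = R$373400
  R$373400 × 22% = R$82148

R$82148 > R$39997, so the alternative floor tax is the binding amount.

R$82148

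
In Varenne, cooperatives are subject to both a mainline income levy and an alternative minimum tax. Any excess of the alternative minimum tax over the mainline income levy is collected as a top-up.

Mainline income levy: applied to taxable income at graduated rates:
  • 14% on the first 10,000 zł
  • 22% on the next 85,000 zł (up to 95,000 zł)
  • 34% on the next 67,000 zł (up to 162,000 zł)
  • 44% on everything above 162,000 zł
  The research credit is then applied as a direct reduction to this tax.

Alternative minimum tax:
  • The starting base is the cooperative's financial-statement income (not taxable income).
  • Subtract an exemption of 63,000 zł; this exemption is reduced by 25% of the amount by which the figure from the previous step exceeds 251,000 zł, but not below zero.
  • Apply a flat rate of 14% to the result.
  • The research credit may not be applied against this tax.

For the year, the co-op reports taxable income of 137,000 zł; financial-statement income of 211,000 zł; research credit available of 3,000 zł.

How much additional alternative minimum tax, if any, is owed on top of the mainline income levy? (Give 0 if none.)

0 zł

Alternative minimum tax:
  Base (financial-statement income): 211,000 zł
  Exemption: 211,000 zł ≤ 251,000 zł, so full 63,000 zł applies
  Base: 211,000 zł − 63,000 zł = 148,000 zł
  148,000 zł × 14% = 20,720 zł

Mainline income levy:
  10,000 zł × 14% = 1,400 zł
  85,000 zł × 22% = 18,700 zł
  42,000 zł × 34% = 14,280 zł
  → 34,380 zł
  Less research credit 3,000 zł → 31,380 zł

20,720 zł ≤ 31,380 zł, so no add-on is due.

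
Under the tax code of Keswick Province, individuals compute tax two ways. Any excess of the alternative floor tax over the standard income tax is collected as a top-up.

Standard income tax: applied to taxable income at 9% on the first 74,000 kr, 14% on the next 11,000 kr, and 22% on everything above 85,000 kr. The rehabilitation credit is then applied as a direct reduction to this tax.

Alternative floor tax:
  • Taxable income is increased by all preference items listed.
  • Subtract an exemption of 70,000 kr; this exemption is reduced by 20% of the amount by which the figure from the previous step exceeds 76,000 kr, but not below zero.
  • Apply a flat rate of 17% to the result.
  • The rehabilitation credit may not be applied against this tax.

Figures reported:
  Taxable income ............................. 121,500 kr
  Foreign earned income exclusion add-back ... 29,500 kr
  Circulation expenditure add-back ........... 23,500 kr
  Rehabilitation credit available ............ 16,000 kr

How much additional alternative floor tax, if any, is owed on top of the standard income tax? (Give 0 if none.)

20,884 kr

Standard income tax:
  74,000 kr × 9% = 6,660 kr
  11,000 kr × 14% = 1,540 kr
  36,500 kr × 22% = 8,030 kr
  → 16,230 kr
  Less rehabilitation credit 16,000 kr → 230 kr

Alternative floor tax:
  Adjusted income: 121,500 kr + 29,500 kr + 23,500 kr = 174,500 kr
  Exemption: 70,000 kr − 20% × (174,500 kr − 76,000 kr) = 70,000 kr − 19,700 kr = 50,300 kr
  Base: 174,500 kr − 50,300 kr = 124,200 kr
  124,200 kr × 17% = 21,114 kr

Excess of alternative floor tax over standard income tax: 21,114 kr − 230 kr = 20,884 kr.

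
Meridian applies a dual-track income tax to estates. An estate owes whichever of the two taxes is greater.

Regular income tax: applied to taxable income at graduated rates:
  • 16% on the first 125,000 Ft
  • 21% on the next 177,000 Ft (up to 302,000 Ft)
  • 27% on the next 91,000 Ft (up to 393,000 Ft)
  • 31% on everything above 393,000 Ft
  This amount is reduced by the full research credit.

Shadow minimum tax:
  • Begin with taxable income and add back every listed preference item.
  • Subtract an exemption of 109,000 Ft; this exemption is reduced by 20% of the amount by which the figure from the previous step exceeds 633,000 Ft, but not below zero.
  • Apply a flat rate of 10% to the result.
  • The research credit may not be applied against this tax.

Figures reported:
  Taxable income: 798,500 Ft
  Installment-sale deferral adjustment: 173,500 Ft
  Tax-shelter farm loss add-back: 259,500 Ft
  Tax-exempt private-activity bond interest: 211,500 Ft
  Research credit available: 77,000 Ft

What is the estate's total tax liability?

Regular income tax:
  125,000 Ft × 16% = 20,000 Ft
  177,000 Ft × 21% = 37,170 Ft
  91,000 Ft × 27% = 24,570 Ft
  405,500 Ft × 31% = 125,705 Ft
  → 207,445 Ft
  Less research credit 77,000 Ft → 130,445 Ft

Shadow minimum tax:
  Adjusted income: 798,500 Ft + 173,500 Ft + 259,500 Ft + 211,500 Ft = 1,443,000 Ft
  Exemption: 20% × (1,443,000 Ft − 633,000 Ft) = 162,000 Ft ≥ 109,000 Ft, so the exemption is fully phased out
  Base: 1,443,000 Ft − 0 Ft = 1,443,000 Ft
  1,443,000 Ft × 10% = 144,300 Ft

144,300 Ft > 130,445 Ft, so the shadow minimum tax is the binding amount.

144,300 Ft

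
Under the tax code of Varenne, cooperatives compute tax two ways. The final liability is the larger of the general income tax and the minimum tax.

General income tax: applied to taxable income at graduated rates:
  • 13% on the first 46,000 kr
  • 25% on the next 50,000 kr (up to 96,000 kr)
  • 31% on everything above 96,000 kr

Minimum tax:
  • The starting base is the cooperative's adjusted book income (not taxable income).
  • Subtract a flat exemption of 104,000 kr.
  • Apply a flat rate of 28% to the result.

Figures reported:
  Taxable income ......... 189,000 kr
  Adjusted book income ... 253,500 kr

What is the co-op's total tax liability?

General income tax:
  46,000 kr × 13% = 5,980 kr
  50,000 kr × 25% = 12,500 kr
  93,000 kr × 31% = 28,830 kr
  → 47,310 kr

Minimum tax:
  Base (adjusted book income): 253,500 kr
  Less exemption 104,000 kr → base 149,500 kr
  149,500 kr × 28% = 41,860 kr

47,310 kr > 41,860 kr, so the general income tax governs.

47,310 kr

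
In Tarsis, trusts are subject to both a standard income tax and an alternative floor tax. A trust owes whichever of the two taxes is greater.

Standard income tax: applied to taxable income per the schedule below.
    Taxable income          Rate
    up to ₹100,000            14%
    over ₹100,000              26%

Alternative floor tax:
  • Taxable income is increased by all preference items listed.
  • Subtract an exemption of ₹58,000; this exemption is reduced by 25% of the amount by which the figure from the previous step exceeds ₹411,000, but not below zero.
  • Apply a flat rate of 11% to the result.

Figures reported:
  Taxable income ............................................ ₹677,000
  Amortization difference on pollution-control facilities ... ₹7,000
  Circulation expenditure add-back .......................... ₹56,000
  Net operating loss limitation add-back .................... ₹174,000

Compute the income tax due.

Alternative floor tax:
  Adjusted income: ₹677,000 + ₹7,000 + ₹56,000 + ₹174,000 = ₹914,000
  Exemption: 25% × (₹914,000 − ₹411,000) = ₹125,750 ≥ ₹58,000, so the exemption is fully phased out
  Base: ₹914,000 − ₹0 = ₹914,000
  ₹914,000 × 11% = ₹100,540

Standard income tax:
  ₹100,000 × 14% = ₹14,000
  ₹577,000 × 26% = ₹150,020
  → ₹164,020

₹164,020 > ₹100,540, so the standard income tax governs.

₹164,020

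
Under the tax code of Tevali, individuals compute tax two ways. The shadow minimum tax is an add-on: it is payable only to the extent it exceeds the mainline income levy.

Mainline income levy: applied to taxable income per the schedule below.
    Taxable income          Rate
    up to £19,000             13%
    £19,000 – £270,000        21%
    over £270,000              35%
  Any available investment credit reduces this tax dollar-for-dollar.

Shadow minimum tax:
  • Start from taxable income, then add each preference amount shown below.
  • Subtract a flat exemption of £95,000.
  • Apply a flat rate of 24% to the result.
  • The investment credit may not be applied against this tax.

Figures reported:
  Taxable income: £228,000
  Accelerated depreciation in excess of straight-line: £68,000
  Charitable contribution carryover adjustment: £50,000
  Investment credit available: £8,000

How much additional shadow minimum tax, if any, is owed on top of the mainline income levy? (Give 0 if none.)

Mainline income levy:
  £19,000 × 13% = £2,470
  £209,000 × 21% = £43,890
  → £46,360
  Less investment credit £8,000 → £38,360

Shadow minimum tax:
  Adjusted income: £228,000 + £68,000 + £50,000 = £346,000
  Less exemption £95,000 → base £251,000
  £251,000 × 24% = £60,240

Excess of shadow minimum tax over mainline income levy: £60,240 − £38,360 = £21,880.

£21,880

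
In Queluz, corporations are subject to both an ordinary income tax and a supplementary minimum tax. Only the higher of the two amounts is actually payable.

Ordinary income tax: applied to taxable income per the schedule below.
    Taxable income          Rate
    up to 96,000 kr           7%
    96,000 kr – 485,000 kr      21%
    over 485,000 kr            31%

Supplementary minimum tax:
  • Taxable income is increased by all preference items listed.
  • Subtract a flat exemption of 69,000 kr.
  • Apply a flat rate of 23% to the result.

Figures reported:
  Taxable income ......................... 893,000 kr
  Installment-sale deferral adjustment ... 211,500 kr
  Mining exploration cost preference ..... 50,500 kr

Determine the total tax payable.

249,780 kr

Supplementary minimum tax:
  Adjusted income: 893,000 kr + 211,500 kr + 50,500 kr = 1,155,000 kr
  Less exemption 69,000 kr → base 1,086,000 kr
  1,086,000 kr × 23% = 249,780 kr

Ordinary income tax:
  96,000 kr × 7% = 6,720 kr
  389,000 kr × 21% = 81,690 kr
  408,000 kr × 31% = 126,480 kr
  → 214,890 kr

249,780 kr > 214,890 kr, so the supplementary minimum tax is the binding amount.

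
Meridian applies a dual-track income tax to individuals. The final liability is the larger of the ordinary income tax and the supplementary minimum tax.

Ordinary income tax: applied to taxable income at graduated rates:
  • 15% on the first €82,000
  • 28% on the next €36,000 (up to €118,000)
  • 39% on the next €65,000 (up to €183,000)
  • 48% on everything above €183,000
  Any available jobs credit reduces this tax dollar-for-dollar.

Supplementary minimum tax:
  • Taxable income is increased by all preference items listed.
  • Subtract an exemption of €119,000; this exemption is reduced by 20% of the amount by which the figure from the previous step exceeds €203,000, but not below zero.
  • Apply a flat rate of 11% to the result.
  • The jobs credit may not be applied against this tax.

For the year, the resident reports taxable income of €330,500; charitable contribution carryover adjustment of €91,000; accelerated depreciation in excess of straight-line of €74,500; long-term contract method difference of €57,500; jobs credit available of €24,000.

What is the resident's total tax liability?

€94,530

Ordinary income tax:
  €82,000 × 15% = €12,300
  €36,000 × 28% = €10,080
  €65,000 × 39% = €25,350
  €147,500 × 48% = €70,800
  → €118,530
  Less jobs credit €24,000 → €94,530

Supplementary minimum tax:
  Adjusted income: €330,500 + €91,000 + €74,500 + €57,500 = €553,500
  Exemption: €119,000 − 20% × (€553,500 − €203,000) = €119,000 − €70,100 = €48,900
  Base: €553,500 − €48,900 = €504,600
  €504,600 × 11% = €55,506

€94,530 > €55,506, so the ordinary income tax governs.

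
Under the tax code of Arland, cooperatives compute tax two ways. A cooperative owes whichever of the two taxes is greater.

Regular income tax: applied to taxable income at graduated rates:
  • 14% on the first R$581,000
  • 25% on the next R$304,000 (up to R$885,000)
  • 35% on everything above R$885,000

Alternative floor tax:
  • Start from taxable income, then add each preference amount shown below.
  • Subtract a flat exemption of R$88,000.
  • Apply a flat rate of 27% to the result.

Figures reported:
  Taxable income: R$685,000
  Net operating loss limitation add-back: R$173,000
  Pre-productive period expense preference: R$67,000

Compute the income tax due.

Alternative floor tax:
  Adjusted income: R$685,000 + R$173,000 + R$67,000 = R$925,000
  Less exemption R$88,000 → base R$837,000
  R$837,000 × 27% = R$225,990

Regular income tax:
  R$581,000 × 14% = R$81,340
  R$104,000 × 25% = R$26,000
  → R$107,340

R$225,990 > R$107,340, so the alternative floor tax is the binding amount.

R$225,990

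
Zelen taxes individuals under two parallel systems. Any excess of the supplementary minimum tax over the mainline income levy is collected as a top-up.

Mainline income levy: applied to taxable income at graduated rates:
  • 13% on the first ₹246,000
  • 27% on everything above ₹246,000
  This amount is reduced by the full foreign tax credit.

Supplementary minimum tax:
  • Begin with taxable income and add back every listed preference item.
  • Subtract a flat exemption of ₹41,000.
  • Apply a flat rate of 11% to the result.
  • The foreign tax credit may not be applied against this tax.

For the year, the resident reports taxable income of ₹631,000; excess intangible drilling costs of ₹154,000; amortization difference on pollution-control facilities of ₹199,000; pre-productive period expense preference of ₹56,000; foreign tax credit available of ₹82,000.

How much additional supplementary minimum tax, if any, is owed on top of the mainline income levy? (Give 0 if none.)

Supplementary minimum tax:
  Adjusted income: ₹631,000 + ₹154,000 + ₹199,000 + ₹56,000 = ₹1,040,000
  Less exemption ₹41,000 → base ₹999,000
  ₹999,000 × 11% = ₹109,890

Mainline income levy:
  ₹246,000 × 13% = ₹31,980
  ₹385,000 × 27% = ₹103,950
  → ₹135,930
  Less foreign tax credit ₹82,000 → ₹53,930

Excess of supplementary minimum tax over mainline income levy: ₹109,890 − ₹53,930 = ₹55,960.

₹55,960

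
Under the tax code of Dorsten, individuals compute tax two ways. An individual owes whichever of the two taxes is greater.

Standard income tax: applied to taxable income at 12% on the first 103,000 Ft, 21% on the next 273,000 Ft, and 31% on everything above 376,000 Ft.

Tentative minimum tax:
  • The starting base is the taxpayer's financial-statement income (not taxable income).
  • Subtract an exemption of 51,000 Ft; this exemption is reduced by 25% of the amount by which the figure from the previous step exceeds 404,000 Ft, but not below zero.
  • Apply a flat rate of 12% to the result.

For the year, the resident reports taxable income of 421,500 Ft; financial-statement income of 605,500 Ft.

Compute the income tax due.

Tentative minimum tax:
  Base (financial-statement income): 605,500 Ft
  Exemption: 51,000 Ft − 25% × (605,500 Ft − 404,000 Ft) = 51,000 Ft − 50,375 Ft = 625 Ft
  Base: 605,500 Ft − 625 Ft = 604,875 Ft
  604,875 Ft × 12% = 72,585 Ft

Standard income tax:
  103,000 Ft × 12% = 12,360 Ft
  273,000 Ft × 21% = 57,330 Ft
  45,500 Ft × 31% = 14,105 Ft
  → 83,795 Ft

83,795 Ft > 72,585 Ft, so the standard income tax governs.

83,795 Ft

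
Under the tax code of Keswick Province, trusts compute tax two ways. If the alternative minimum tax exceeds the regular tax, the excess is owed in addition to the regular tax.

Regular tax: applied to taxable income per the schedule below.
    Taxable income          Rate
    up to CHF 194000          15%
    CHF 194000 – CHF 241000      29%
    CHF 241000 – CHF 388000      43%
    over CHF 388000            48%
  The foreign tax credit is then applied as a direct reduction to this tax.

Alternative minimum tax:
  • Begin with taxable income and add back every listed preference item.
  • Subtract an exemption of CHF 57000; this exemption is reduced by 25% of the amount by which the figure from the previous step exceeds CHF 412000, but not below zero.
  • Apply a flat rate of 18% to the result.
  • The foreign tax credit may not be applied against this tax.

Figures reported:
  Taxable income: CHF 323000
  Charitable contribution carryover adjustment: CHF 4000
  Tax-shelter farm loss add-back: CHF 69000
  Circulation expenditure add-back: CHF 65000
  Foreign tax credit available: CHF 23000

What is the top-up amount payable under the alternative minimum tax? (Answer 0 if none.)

CHF 19935

Alternative minimum tax:
  Adjusted income: CHF 323000 + CHF 4000 + CHF 69000 + CHF 65000 = CHF 461000
  Exemption: CHF 57000 − 25% × (CHF 461000 − CHF 412000) = CHF 57000 − CHF 12250 = CHF 44750
  Base: CHF 461000 − CHF 44750 = CHF 416250
  CHF 416250 × 18% = CHF 74925

Regular tax:
  CHF 194000 × 15% = CHF 29100
  CHF 47000 × 29% = CHF 13630
  CHF 82000 × 43% = CHF 35260
  → CHF 77990
  Less foreign tax credit CHF 23000 → CHF 54990

Excess of alternative minimum tax over regular tax: CHF 74925 − CHF 54990 = CHF 19935.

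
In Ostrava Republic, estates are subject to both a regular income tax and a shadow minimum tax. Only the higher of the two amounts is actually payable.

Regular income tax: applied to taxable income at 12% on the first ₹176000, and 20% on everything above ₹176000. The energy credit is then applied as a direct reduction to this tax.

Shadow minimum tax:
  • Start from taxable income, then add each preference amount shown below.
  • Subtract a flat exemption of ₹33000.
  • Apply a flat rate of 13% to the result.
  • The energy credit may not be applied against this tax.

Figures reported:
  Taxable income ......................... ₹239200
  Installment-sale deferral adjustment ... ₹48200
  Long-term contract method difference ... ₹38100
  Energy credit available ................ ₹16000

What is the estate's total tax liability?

Regular income tax:
  ₹176000 × 12% = ₹21120
  ₹63200 × 20% = ₹12640
  → ₹33760
  Less energy credit ₹16000 → ₹17760

Shadow minimum tax:
  Adjusted income: ₹239200 + ₹48200 + ₹38100 = ₹325500
  Less exemption ₹33000 → base ₹292500
  ₹292500 × 13% = ₹38025

₹38025 > ₹17760, so the shadow minimum tax is the binding amount.

₹38025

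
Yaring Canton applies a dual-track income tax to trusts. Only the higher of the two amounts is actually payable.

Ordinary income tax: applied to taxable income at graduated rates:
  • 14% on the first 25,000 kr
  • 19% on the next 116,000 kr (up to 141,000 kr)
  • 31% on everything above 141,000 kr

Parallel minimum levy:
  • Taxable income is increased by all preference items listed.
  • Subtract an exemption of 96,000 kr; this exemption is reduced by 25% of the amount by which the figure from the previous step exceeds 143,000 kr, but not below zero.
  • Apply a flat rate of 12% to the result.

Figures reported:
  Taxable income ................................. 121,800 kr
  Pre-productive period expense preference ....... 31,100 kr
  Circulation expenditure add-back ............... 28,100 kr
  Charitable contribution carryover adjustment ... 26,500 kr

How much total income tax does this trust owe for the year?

21,892 kr

Ordinary income tax:
  25,000 kr × 14% = 3,500 kr
  96,800 kr × 19% = 18,392 kr
  → 21,892 kr

Parallel minimum levy:
  Adjusted income: 121,800 kr + 31,100 kr + 28,100 kr + 26,500 kr = 207,500 kr
  Exemption: 96,000 kr − 25% × (207,500 kr − 143,000 kr) = 96,000 kr − 16,125 kr = 79,875 kr
  Base: 207,500 kr − 79,875 kr = 127,625 kr
  127,625 kr × 12% = 15,315 kr

21,892 kr > 15,315 kr, so the ordinary income tax governs.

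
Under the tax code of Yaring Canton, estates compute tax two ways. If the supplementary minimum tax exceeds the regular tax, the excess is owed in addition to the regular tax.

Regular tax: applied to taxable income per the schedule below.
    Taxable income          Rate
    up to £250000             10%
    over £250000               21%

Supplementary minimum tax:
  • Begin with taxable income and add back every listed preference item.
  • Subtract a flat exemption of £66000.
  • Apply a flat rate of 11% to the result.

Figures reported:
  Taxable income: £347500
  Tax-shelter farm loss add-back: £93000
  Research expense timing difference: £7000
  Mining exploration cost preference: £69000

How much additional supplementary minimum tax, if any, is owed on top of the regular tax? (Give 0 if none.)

£4080

Regular tax:
  £250000 × 10% = £25000
  £97500 × 21% = £20475
  → £45475

Supplementary minimum tax:
  Adjusted income: £347500 + £93000 + £7000 + £69000 = £516500
  Less exemption £66000 → base £450500
  £450500 × 11% = £49555

Excess of supplementary minimum tax over regular tax: £49555 − £45475 = £4080.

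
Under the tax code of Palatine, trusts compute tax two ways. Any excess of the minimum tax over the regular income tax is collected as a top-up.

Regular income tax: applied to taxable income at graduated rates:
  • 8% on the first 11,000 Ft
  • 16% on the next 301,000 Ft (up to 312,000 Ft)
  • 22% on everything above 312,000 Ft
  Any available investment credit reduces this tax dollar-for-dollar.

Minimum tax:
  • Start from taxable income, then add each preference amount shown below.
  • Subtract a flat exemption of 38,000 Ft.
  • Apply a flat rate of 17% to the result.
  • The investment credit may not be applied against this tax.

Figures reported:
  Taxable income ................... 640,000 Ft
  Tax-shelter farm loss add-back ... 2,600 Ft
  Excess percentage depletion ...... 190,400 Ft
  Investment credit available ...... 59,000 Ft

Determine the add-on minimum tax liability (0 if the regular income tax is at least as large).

72,950 Ft

Minimum tax:
  Adjusted income: 640,000 Ft + 2,600 Ft + 190,400 Ft = 833,000 Ft
  Less exemption 38,000 Ft → base 795,000 Ft
  795,000 Ft × 17% = 135,150 Ft

Regular income tax:
  11,000 Ft × 8% = 880 Ft
  301,000 Ft × 16% = 48,160 Ft
  328,000 Ft × 22% = 72,160 Ft
  → 121,200 Ft
  Less investment credit 59,000 Ft → 62,200 Ft

Excess of minimum tax over regular income tax: 135,150 Ft − 62,200 Ft = 72,950 Ft.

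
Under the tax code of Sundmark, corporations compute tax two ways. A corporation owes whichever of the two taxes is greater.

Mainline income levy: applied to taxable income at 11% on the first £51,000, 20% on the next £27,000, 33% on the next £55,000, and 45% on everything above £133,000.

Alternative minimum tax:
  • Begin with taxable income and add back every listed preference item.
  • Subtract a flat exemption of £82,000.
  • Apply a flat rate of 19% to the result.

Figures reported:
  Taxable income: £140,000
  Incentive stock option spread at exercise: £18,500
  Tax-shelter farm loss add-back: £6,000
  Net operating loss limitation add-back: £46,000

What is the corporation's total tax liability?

£32,310

Alternative minimum tax:
  Adjusted income: £140,000 + £18,500 + £6,000 + £46,000 = £210,500
  Less exemption £82,000 → base £128,500
  £128,500 × 19% = £24,415

Mainline income levy:
  £51,000 × 11% = £5,610
  £27,000 × 20% = £5,400
  £55,000 × 33% = £18,150
  £7,000 × 45% = £3,150
  → £32,310

£32,310 > £24,415, so the mainline income levy governs.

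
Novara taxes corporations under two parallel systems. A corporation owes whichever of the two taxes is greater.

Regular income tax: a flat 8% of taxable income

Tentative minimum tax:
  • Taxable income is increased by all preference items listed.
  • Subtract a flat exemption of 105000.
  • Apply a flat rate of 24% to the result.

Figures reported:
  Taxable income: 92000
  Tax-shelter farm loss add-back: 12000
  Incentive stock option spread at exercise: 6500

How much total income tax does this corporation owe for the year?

7360

Tentative minimum tax:
  Adjusted income: 92000 + 12000 + 6500 = 110500
  Less exemption 105000 → base 5500
  5500 × 24% = 1320

Regular income tax:
  92000 × 8% = 7360

7360 > 1320, so the regular income tax governs.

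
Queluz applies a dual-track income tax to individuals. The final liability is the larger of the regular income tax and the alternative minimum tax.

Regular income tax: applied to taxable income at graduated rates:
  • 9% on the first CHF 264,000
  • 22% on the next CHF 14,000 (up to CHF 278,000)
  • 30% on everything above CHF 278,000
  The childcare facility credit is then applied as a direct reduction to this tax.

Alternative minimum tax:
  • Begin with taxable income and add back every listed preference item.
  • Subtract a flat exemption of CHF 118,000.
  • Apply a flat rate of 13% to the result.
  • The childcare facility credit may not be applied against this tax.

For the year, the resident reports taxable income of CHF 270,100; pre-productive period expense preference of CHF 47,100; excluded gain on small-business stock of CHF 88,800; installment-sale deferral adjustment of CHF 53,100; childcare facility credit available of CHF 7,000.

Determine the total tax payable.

CHF 44,343

Regular income tax:
  CHF 264,000 × 9% = CHF 23,760
  CHF 6,100 × 22% = CHF 1,342
  → CHF 25,102
  Less childcare facility credit CHF 7,000 → CHF 18,102

Alternative minimum tax:
  Adjusted income: CHF 270,100 + CHF 47,100 + CHF 88,800 + CHF 53,100 = CHF 459,100
  Less exemption CHF 118,000 → base CHF 341,100
  CHF 341,100 × 13% = CHF 44,343

CHF 44,343 > CHF 18,102, so the alternative minimum tax is the binding amount.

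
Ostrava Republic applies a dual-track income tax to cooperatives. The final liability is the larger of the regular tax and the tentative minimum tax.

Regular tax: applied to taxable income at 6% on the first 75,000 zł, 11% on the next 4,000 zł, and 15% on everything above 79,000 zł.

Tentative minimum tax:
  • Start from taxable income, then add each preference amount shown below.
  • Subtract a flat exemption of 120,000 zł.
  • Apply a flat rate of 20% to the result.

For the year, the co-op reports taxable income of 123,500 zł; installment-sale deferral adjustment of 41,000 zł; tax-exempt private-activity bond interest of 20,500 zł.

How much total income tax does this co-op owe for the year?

13,000 zł

Regular tax:
  75,000 zł × 6% = 4,500 zł
  4,000 zł × 11% = 440 zł
  44,500 zł × 15% = 6,675 zł
  → 11,615 zł

Tentative minimum tax:
  Adjusted income: 123,500 zł + 41,000 zł + 20,500 zł = 185,000 zł
  Less exemption 120,000 zł → base 65,000 zł
  65,000 zł × 20% = 13,000 zł

13,000 zł > 11,615 zł, so the tentative minimum tax is the binding amount.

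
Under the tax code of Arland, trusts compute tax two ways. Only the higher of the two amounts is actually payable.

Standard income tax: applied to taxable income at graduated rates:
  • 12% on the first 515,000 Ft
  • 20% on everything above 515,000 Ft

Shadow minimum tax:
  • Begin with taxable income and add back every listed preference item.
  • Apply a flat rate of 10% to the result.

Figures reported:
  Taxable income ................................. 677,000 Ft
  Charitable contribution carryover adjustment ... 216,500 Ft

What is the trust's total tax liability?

Standard income tax:
  515,000 Ft × 12% = 61,800 Ft
  162,000 Ft × 20% = 32,400 Ft
  → 94,200 Ft

Shadow minimum tax:
  Adjusted income: 677,000 Ft + 216,500 Ft = 893,500 Ft
  893,500 Ft × 10% = 89,350 Ft

94,200 Ft > 89,350 Ft, so the standard income tax governs.

94,200 Ft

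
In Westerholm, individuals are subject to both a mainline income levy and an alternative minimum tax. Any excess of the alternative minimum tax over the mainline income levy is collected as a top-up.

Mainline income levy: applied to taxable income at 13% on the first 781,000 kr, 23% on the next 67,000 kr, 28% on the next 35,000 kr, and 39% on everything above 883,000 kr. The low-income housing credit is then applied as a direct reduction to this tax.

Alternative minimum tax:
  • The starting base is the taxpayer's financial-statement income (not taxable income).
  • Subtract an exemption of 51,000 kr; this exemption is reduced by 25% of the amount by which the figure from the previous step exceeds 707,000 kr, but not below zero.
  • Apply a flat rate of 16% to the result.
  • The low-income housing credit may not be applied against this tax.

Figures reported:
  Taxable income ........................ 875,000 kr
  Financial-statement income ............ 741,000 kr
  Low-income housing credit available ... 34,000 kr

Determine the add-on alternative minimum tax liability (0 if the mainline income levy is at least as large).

Mainline income levy:
  781,000 kr × 13% = 101,530 kr
  67,000 kr × 23% = 15,410 kr
  27,000 kr × 28% = 7,560 kr
  → 124,500 kr
  Less low-income housing credit 34,000 kr → 90,500 kr

Alternative minimum tax:
  Base (financial-statement income): 741,000 kr
  Exemption: 51,000 kr − 25% × (741,000 kr − 707,000 kr) = 51,000 kr − 8,500 kr = 42,500 kr
  Base: 741,000 kr − 42,500 kr = 698,500 kr
  698,500 kr × 16% = 111,760 kr

Excess of alternative minimum tax over mainline income levy: 111,760 kr − 90,500 kr = 21,260 kr.

21,260 kr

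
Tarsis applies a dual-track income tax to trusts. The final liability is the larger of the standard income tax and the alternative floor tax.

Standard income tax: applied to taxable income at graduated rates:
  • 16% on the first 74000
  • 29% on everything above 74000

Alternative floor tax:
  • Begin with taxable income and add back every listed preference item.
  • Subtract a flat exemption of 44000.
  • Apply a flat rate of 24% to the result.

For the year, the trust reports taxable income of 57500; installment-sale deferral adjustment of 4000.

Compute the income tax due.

Alternative floor tax:
  Adjusted income: 57500 + 4000 = 61500
  Less exemption 44000 → base 17500
  17500 × 24% = 4200

Standard income tax:
  57500 × 16% = 9200

9200 > 4200, so the standard income tax governs.

9200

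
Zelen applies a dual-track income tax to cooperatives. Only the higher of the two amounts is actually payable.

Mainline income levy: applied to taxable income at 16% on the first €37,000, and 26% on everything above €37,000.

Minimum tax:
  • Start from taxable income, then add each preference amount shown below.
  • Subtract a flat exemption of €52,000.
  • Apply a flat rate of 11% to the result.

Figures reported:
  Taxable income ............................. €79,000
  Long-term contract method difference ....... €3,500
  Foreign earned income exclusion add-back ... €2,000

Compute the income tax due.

€16,840

Mainline income levy:
  €37,000 × 16% = €5,920
  €42,000 × 26% = €10,920
  → €16,840

Minimum tax:
  Adjusted income: €79,000 + €3,500 + €2,000 = €84,500
  Less exemption €52,000 → base €32,500
  €32,500 × 11% = €3,575

€16,840 > €3,575, so the mainline income levy governs.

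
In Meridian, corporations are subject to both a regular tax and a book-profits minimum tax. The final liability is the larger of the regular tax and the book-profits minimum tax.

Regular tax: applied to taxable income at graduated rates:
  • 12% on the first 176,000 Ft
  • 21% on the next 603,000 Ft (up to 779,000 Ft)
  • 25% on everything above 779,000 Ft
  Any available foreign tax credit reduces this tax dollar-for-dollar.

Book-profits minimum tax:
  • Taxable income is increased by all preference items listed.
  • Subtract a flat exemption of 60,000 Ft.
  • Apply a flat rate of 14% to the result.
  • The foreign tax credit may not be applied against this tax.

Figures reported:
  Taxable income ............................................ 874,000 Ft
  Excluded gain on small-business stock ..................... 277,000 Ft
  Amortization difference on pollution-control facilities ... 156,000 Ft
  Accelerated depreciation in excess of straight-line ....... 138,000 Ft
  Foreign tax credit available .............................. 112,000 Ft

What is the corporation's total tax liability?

193,900 Ft

Book-profits minimum tax:
  Adjusted income: 874,000 Ft + 277,000 Ft + 156,000 Ft + 138,000 Ft = 1,445,000 Ft
  Less exemption 60,000 Ft → base 1,385,000 Ft
  1,385,000 Ft × 14% = 193,900 Ft

Regular tax:
  176,000 Ft × 12% = 21,120 Ft
  603,000 Ft × 21% = 126,630 Ft
  95,000 Ft × 25% = 23,750 Ft
  → 171,500 Ft
  Less foreign tax credit 112,000 Ft → 59,500 Ft

193,900 Ft > 59,500 Ft, so the book-profits minimum tax is the binding amount.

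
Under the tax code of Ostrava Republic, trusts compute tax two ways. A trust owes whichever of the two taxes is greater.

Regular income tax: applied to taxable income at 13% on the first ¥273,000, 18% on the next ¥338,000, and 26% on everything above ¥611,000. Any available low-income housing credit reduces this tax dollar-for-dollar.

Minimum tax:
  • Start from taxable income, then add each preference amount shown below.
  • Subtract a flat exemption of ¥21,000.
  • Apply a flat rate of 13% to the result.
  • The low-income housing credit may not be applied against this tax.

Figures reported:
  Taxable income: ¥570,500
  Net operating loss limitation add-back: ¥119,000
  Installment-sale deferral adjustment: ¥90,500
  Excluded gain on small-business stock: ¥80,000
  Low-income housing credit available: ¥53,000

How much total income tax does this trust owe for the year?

¥109,070

Minimum tax:
  Adjusted income: ¥570,500 + ¥119,000 + ¥90,500 + ¥80,000 = ¥860,000
  Less exemption ¥21,000 → base ¥839,000
  ¥839,000 × 13% = ¥109,070

Regular income tax:
  ¥273,000 × 13% = ¥35,490
  ¥297,500 × 18% = ¥53,550
  → ¥89,040
  Less low-income housing credit ¥53,000 → ¥36,040

¥109,070 > ¥36,040, so the minimum tax is the binding amount.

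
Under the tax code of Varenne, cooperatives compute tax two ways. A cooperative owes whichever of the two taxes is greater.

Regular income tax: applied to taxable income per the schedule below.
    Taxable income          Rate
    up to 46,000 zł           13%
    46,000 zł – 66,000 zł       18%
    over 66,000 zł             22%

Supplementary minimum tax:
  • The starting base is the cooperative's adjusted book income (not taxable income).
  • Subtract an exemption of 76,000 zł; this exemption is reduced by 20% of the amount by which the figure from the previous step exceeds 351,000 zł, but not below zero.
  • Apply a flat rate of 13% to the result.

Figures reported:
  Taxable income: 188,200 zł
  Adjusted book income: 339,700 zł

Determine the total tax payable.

36,464 zł

Regular income tax:
  46,000 zł × 13% = 5,980 zł
  20,000 zł × 18% = 3,600 zł
  122,200 zł × 22% = 26,884 zł
  → 36,464 zł

Supplementary minimum tax:
  Base (adjusted book income): 339,700 zł
  Exemption: 339,700 zł ≤ 351,000 zł, so full 76,000 zł applies
  Base: 339,700 zł − 76,000 zł = 263,700 zł
  263,700 zł × 13% = 34,281 zł

36,464 zł > 34,281 zł, so the regular income tax governs.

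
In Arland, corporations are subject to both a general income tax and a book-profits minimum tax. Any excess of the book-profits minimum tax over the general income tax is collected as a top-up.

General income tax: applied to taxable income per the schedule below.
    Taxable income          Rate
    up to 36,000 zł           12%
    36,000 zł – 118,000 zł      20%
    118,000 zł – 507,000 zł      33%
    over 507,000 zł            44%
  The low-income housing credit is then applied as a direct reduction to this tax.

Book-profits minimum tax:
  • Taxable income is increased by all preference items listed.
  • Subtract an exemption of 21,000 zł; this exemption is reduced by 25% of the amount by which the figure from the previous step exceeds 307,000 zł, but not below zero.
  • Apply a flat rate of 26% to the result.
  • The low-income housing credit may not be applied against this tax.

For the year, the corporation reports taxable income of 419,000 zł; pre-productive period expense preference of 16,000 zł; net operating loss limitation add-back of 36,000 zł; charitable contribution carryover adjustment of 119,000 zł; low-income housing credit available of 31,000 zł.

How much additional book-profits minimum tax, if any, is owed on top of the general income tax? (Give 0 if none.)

64,350 zł

Book-profits minimum tax:
  Adjusted income: 419,000 zł + 16,000 zł + 36,000 zł + 119,000 zł = 590,000 zł
  Exemption: 25% × (590,000 zł − 307,000 zł) = 70,750 zł ≥ 21,000 zł, so the exemption is fully phased out
  Base: 590,000 zł − 0 zł = 590,000 zł
  590,000 zł × 26% = 153,400 zł

General income tax:
  36,000 zł × 12% = 4,320 zł
  82,000 zł × 20% = 16,400 zł
  301,000 zł × 33% = 99,330 zł
  → 120,050 zł
  Less low-income housing credit 31,000 zł → 89,050 zł

Excess of book-profits minimum tax over general income tax: 153,400 zł − 89,050 zł = 64,350 zł.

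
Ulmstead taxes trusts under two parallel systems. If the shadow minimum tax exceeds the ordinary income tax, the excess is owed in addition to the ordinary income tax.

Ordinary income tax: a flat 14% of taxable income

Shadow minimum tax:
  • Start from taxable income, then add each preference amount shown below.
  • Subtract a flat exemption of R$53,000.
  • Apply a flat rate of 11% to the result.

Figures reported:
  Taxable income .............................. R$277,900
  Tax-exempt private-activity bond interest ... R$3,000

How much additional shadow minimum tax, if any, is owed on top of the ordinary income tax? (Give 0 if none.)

R$0

Shadow minimum tax:
  Adjusted income: R$277,900 + R$3,000 = R$280,900
  Less exemption R$53,000 → base R$227,900
  R$227,900 × 11% = R$25,069

Ordinary income tax:
  R$277,900 × 14% = R$38,906

R$25,069 ≤ R$38,906, so no add-on is due.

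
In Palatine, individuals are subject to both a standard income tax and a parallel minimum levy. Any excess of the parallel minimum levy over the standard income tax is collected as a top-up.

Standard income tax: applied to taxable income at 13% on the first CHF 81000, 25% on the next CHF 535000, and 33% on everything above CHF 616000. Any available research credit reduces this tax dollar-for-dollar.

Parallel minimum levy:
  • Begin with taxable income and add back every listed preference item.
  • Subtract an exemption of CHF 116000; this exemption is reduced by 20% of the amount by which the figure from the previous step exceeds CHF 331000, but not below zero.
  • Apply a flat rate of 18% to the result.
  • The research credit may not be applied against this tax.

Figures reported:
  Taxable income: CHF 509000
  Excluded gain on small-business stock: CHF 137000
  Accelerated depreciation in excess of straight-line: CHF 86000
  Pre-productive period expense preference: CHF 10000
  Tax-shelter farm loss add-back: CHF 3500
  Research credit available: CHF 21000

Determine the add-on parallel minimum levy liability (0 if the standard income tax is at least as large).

Standard income tax:
  CHF 81000 × 13% = CHF 10530
  CHF 428000 × 25% = CHF 107000
  → CHF 117530
  Less research credit CHF 21000 → CHF 96530

Parallel minimum levy:
  Adjusted income: CHF 509000 + CHF 137000 + CHF 86000 + CHF 10000 + CHF 3500 = CHF 745500
  Exemption: CHF 116000 − 20% × (CHF 745500 − CHF 331000) = CHF 116000 − CHF 82900 = CHF 33100
  Base: CHF 745500 − CHF 33100 = CHF 712400
  CHF 712400 × 18% = CHF 128232

Excess of parallel minimum levy over standard income tax: CHF 128232 − CHF 96530 = CHF 31702.

CHF 31702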